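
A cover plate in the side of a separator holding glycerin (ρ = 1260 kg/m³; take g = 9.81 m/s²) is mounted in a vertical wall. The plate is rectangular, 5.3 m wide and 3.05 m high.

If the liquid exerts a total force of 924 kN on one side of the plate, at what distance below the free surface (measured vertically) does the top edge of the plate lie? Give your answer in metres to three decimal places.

d_top ≈ 3.099 m

γ = ρg = 1260 × 9.81 / 1000 = 12.3606 kN/m³.
A = 5.3 × 3.05 = 16.165 m².
From F = γ·h_c·A, the centroid depth is h_c = 924/(12.3606 × 16.165) = 4.62441 m.
The centroid lies 3.05/2 = 1.525 m below the top edge, so the top edge sits at h_top = 4.62441 − 1.525 = 3.09941 m below the surface.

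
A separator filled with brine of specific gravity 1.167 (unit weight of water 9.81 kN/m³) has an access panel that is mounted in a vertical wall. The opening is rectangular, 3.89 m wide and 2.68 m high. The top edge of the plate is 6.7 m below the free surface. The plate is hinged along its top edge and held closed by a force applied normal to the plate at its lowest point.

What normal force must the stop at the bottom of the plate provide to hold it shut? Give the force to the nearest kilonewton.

P ≈ 506 kN

γ = 1.167 × 9.81 = 11.44827 kN/m³.
The centroid lies 2.68/2 = 1.34 m below the top edge, so the centroid depth is h_c = 6.7 + 1.34 = 8.04 m.
A = 3.89 × 2.68 = 10.4252 m².
Resultant F = γ·h_c·A = 11.44827 × 8.04 × 10.4252 = 959.578 kN.
I_c = b·h³/12 = 3.89 × 2.68³/12 = 6.23983 m⁴.
Centre of pressure: y_p = y_c + I_c/(y_c·A) = 8.04 + 6.23983/(8.04 × 10.4252) = 8.04 + 0.0744444 = 8.11444 m along the plane.
The resultant acts 1.34 + 0.0744444 = 1.41444 m (along the plate) below the hinge at the top edge, so the moment about the hinge is M = F × 1.41444 = 959.578 × 1.41444 = 1357.27 kN·m.
A normal force at the bottom, 2.68 m from the hinge, must supply this moment: P = 1357.27/2.68 = 506.444 kN.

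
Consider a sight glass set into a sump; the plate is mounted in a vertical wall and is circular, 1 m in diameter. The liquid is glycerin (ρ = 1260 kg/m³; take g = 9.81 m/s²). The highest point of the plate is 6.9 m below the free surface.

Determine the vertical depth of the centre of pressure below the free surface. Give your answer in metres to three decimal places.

h_p = 7.408 m

γ = ρg = 1260 × 9.81 / 1000 = 12.3606 kN/m³.
The centroid is at the centre, 0.5 m below the top of the plate, so the centroid depth is h_c = 6.9 + 0.5 = 7.4 m.
A = π(0.5)² = 0.785398 m².
Resultant F = γ·h_c·A = 12.3606 × 7.4 × 0.785398 = 71.8391 kN.
I_c = πr⁴/4 = π × 0.5⁴/4 = 0.0490874 m⁴.
Centre of pressure: y_p = y_c + I_c/(y_c·A) = 7.4 + 0.0490874/(7.4 × 0.785398) = 7.4 + 0.00844595 = 7.40845 m along the plane.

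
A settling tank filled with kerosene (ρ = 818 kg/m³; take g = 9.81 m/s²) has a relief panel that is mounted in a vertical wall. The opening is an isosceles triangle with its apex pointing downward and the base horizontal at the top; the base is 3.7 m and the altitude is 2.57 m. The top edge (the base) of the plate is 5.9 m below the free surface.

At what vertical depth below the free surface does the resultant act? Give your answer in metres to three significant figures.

γ = ρg = 818 × 9.81 / 1000 = 8.02458 kN/m³.
With the apex down, the centroid sits h/3 = 2.57/3 = 0.856667 m below the base (the top edge), so the centroid depth is h_c = 5.9 + 0.856667 = 6.75667 m.
A = ½ × 3.7 × 2.57 = 4.7545 m².
Resultant F = γ·h_c·A = 8.02458 × 6.75667 × 4.7545 = 257.786 kN.
I_c = b·h³/36 = 3.7 × 2.57³/36 = 1.74461 m⁴.
Centre of pressure: y_p = y_c + I_c/(y_c·A) = 6.75667 + 1.74461/(6.75667 × 4.7545) = 6.75667 + 0.0543076 = 6.81098 m along the plane.

h_p = 6.81 m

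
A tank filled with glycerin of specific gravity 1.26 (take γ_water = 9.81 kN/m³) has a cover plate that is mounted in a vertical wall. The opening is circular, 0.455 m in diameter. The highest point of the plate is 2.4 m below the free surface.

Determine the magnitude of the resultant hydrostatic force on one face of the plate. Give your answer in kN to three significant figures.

F ≈ 5.28 kN

γ = 1.26 × 9.81 = 12.3606 kN/m³.
The centroid is at the centre, 0.2275 m below the top of the plate, so the centroid depth is h_c = 2.4 + 0.2275 = 2.6275 m.
A = π(0.2275)² = 0.162597 m².
Resultant F = γ·h_c·A = 12.3606 × 2.6275 × 0.162597 = 5.28074 kN.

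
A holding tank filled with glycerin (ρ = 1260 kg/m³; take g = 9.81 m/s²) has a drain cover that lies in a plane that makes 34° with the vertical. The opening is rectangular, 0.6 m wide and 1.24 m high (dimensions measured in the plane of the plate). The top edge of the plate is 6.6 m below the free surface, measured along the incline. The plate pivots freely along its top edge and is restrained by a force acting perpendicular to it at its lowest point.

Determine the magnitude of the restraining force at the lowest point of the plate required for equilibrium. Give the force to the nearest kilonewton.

P ≈ 28 kN

γ = ρg = 1260 × 9.81 / 1000 = 12.3606 kN/m³.
The plate makes 34° with the vertical, i.e. θ = 90° − 34° = 56° to the horizontal. Measuring y along the incline from the free-surface line, vertical depth h = y·sinθ with sinθ = 0.829038.
The centroid lies 1.24/2 = 0.62 m below the top edge, so y_c = 6.6 + 0.62 = 7.22 m and h_c = 7.22 × 0.829038 = 5.98565 m.
A = 0.6 × 1.24 = 0.744 m².
Resultant F = γ·h_c·A = 12.3606 × 5.98565 × 0.744 = 55.0458 kN.
I_c = b·h³/12 = 0.6 × 1.24³/12 = 0.0953312 m⁴.
Centre of pressure: y_p = y_c + I_c/(y_c·A) = 7.22 + 0.0953312/(7.22 × 0.744) = 7.22 + 0.017747 = 7.23775 m along the plane.
The resultant acts 0.62 + 0.017747 = 0.637747 m (along the plate) below the hinge at the top edge, so the moment about the hinge is M = F × 0.637747 = 55.0458 × 0.637747 = 35.1053 kN·m.
A normal force at the bottom, 1.24 m from the hinge, must supply this moment: P = 35.1053/1.24 = 28.3107 kN.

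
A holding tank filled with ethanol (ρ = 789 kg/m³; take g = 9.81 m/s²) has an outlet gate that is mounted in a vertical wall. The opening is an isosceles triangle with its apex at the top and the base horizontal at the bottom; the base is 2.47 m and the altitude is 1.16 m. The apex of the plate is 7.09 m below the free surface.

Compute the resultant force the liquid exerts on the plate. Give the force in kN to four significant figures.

F ≈ 87.19 kN

γ = ρg = 789 × 9.81 / 1000 = 7.74009 kN/m³.
With the apex up, the centroid sits 2h/3 = 2 × 1.16/3 = 0.773333 m below the apex, so the centroid depth is h_c = 7.09 + 0.773333 = 7.86333 m.
A = ½ × 2.47 × 1.16 = 1.4326 m².
Resultant F = γ·h_c·A = 7.74009 × 7.86333 × 1.4326 = 87.1922 kN.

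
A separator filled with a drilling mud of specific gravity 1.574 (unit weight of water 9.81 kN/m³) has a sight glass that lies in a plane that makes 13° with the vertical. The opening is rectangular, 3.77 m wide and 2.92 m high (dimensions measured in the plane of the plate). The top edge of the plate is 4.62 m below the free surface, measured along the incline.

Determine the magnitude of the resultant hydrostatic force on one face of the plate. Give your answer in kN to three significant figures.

F ≈ 1010 kN

γ = 1.574 × 9.81 = 15.44094 kN/m³.
The plate makes 13° with the vertical, i.e. θ = 90° − 13° = 77° to the horizontal. Measuring y along the incline from the free-surface line, vertical depth h = y·sinθ with sinθ = 0.974370.
The centroid lies 2.92/2 = 1.46 m below the top edge, so y_c = 4.62 + 1.46 = 6.08 m and h_c = 6.08 × 0.974370 = 5.92417 m.
A = 3.77 × 2.92 = 11.0084 m².
Resultant F = γ·h_c·A = 15.44094 × 5.92417 × 11.0084 = 1006.99 kN.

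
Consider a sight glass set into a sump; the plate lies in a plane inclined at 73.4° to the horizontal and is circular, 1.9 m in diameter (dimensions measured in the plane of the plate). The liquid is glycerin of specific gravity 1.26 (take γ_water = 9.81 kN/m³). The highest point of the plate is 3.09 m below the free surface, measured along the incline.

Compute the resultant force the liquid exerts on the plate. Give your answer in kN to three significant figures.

F ≈ 136 kN

γ = 1.26 × 9.81 = 12.3606 kN/m³.
Let θ = 73.4° be the plate's angle to the horizontal; measure y along the incline from where the plane meets the free surface. Vertical depth h = y·sinθ with sinθ = 0.958323.
The centroid is at the centre, 0.95 m below the top of the plate, so y_c = 3.09 + 0.95 = 4.04 m and h_c = 4.04 × 0.958323 = 3.87162 m.
A = π(0.95)² = 2.83529 m².
Resultant F = γ·h_c·A = 12.3606 × 3.87162 × 2.83529 = 135.684 kN.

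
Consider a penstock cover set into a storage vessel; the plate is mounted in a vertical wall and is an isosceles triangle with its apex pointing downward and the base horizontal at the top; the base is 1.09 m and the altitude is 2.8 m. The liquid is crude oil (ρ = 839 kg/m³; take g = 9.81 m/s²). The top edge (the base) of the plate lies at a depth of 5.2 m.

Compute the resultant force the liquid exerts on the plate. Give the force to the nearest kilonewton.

F ≈ 77 kN

γ = ρg = 839 × 9.81 / 1000 = 8.23059 kN/m³.
With the apex down, the centroid sits h/3 = 2.8/3 = 0.933333 m below the base (the top edge), so the centroid depth is h_c = 5.2 + 0.933333 = 6.13333 m.
A = ½ × 1.09 × 2.8 = 1.526 m².
Resultant F = γ·h_c·A = 8.23059 × 6.13333 × 1.526 = 77.0339 kN.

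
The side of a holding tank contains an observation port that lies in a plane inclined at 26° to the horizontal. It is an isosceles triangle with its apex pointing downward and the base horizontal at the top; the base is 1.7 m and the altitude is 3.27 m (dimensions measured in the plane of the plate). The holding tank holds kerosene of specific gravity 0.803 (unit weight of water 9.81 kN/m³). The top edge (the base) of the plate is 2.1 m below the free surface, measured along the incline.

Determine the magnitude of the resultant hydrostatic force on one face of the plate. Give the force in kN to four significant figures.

F ≈ 30.62 kN

γ = 0.803 × 9.81 = 7.87743 kN/m³.
Let θ = 26° be the plate's angle to the horizontal; measure y along the incline from where the plane meets the free surface. Vertical depth h = y·sinθ with sinθ = 0.438371.
With the apex down, the centroid sits h/3 = 3.27/3 = 1.09 m below the base (the top edge), so y_c = 2.1 + 1.09 = 3.19 m and h_c = 3.19 × 0.438371 = 1.3984 m.
A = ½ × 1.7 × 3.27 = 2.7795 m².
Resultant F = γ·h_c·A = 7.87743 × 1.3984 × 2.7795 = 30.6184 kN.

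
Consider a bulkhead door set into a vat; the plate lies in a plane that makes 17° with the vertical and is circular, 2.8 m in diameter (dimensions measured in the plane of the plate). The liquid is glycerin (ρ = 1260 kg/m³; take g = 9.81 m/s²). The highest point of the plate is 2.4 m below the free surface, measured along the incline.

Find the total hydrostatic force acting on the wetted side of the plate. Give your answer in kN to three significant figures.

γ = ρg = 1260 × 9.81 / 1000 = 12.3606 kN/m³.
The plate makes 17° with the vertical, i.e. θ = 90° − 17° = 73° to the horizontal. Measuring y along the incline from the free-surface line, vertical depth h = y·sinθ with sinθ = 0.956305.
The centroid is at the centre, 1.4 m below the top of the plate, so y_c = 2.4 + 1.4 = 3.8 m and h_c = 3.8 × 0.956305 = 3.63396 m.
A = π(1.4)² = 6.15752 m².
Resultant F = γ·h_c·A = 12.3606 × 3.63396 × 6.15752 = 276.583 kN.

F ≈ 277 kN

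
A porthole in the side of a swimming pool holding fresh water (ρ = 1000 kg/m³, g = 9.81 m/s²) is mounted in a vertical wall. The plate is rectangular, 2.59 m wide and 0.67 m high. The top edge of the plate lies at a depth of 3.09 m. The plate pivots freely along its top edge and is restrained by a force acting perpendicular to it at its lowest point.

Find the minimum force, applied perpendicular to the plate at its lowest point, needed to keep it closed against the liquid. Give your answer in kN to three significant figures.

γ = ρg = 1000 × 9.81 = 9810 N/m³ = 9.81 kN/m³.
The centroid lies 0.67/2 = 0.335 m below the top edge, so the centroid depth is h_c = 3.09 + 0.335 = 3.425 m.
A = 2.59 × 0.67 = 1.7353 m².
Resultant F = γ·h_c·A = 9.81 × 3.425 × 1.7353 = 58.3048 kN.
I_c = b·h³/12 = 2.59 × 0.67³/12 = 0.0649147 m⁴.
Centre of pressure: y_p = y_c + I_c/(y_c·A) = 3.425 + 0.0649147/(3.425 × 1.7353) = 3.425 + 0.0109221 = 3.43592 m along the plane.
The resultant acts 0.335 + 0.0109221 = 0.345922 m (along the plate) below the hinge at the top edge, so the moment about the hinge is M = F × 0.345922 = 58.3048 × 0.345922 = 20.1689 kN·m.
A normal force at the bottom, 0.67 m from the hinge, must supply this moment: P = 20.1689/0.67 = 30.1028 kN.

P ≈ 30.1 kN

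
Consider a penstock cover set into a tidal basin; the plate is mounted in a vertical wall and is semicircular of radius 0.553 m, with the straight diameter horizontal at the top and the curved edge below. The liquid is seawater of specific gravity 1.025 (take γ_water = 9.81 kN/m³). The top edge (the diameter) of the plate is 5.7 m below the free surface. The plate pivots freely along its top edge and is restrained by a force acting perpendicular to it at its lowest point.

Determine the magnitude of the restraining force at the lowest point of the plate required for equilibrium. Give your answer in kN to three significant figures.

P ≈ 12.4 kN

γ = 1.025 × 9.81 = 10.05525 kN/m³.
The centroid of a semicircle lies 4r/(3π) = 0.2347 m from the diameter, here below the top edge, so the centroid depth is h_c = 5.7 + 0.2347 = 5.9347 m.
A = πr²/2 = π × 0.553²/2 = 0.480364 m².
Resultant F = γ·h_c·A = 10.05525 × 5.9347 × 0.480364 = 28.6657 kN.
I_c = (π/8 − 8/(9π))·r⁴ = 0.109757 × 0.553⁴ = 0.0102644 m⁴.
Centre of pressure: y_p = y_c + I_c/(y_c·A) = 5.9347 + 0.0102644/(5.9347 × 0.480364) = 5.9347 + 0.00360051 = 5.9383 m along the plane.
The resultant acts 0.2347 + 0.00360051 = 0.238301 m (along the plate) below the hinge at the top edge, so the moment about the hinge is M = F × 0.238301 = 28.6657 × 0.238301 = 6.83106 kN·m.
A normal force at the bottom, 0.553 m from the hinge, must supply this moment: P = 6.83106/0.553 = 12.3527 kN.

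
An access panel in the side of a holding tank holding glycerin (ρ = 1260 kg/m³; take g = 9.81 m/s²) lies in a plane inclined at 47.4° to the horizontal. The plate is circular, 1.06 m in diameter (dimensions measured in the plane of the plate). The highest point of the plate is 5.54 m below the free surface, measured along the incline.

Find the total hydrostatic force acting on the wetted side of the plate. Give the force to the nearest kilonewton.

γ = ρg = 1260 × 9.81 / 1000 = 12.3606 kN/m³.
Let θ = 47.4° be the plate's angle to the horizontal; measure y along the incline from where the plane meets the free surface. Vertical depth h = y·sinθ with sinθ = 0.736097.
The centroid is at the centre, 0.53 m below the top of the plate, so y_c = 5.54 + 0.53 = 6.07 m and h_c = 6.07 × 0.736097 = 4.46811 m.
A = π(0.53)² = 0.882473 m².
Resultant F = γ·h_c·A = 12.3606 × 4.46811 × 0.882473 = 48.7377 kN.

F ≈ 49 kN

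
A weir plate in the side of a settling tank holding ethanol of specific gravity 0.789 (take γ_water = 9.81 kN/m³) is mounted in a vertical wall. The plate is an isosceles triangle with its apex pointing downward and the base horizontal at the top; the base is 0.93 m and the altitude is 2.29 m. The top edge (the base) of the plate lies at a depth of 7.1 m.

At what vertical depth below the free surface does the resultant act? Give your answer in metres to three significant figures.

γ = 0.789 × 9.81 = 7.74009 kN/m³.
With the apex down, the centroid sits h/3 = 2.29/3 = 0.763333 m below the base (the top edge), so the centroid depth is h_c = 7.1 + 0.763333 = 7.86333 m.
A = ½ × 0.93 × 2.29 = 1.06485 m².
Resultant F = γ·h_c·A = 7.74009 × 7.86333 × 1.06485 = 64.8098 kN.
I_c = b·h³/36 = 0.93 × 2.29³/36 = 0.310232 m⁴.
Centre of pressure: y_p = y_c + I_c/(y_c·A) = 7.86333 + 0.310232/(7.86333 × 1.06485) = 7.86333 + 0.0370503 = 7.90038 m along the plane.

h_p = 7.90 m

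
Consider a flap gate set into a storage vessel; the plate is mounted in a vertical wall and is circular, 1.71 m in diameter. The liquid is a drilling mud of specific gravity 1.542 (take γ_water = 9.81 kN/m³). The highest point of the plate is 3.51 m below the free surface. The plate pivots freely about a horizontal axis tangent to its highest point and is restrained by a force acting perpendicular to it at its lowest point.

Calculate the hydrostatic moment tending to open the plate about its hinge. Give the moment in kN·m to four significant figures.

γ = 1.542 × 9.81 = 15.12702 kN/m³.
The centroid is at the centre, 0.855 m below the top of the plate, so the centroid depth is h_c = 3.51 + 0.855 = 4.365 m.
A = π(0.855)² = 2.29658 m².
Resultant F = γ·h_c·A = 15.12702 × 4.365 × 2.29658 = 151.642 kN.
I_c = πr⁴/4 = π × 0.855⁴/4 = 0.419715 m⁴.
Centre of pressure: y_p = y_c + I_c/(y_c·A) = 4.365 + 0.419715/(4.365 × 2.29658) = 4.365 + 0.0418686 = 4.40687 m along the plane.
The resultant acts 0.855 + 0.0418686 = 0.896869 m (along the plate) below the hinge at the top edge, so the moment about the hinge is M = F × 0.896869 = 151.642 × 0.896869 = 136.003 kN·m.

M ≈ 136.0 kN·m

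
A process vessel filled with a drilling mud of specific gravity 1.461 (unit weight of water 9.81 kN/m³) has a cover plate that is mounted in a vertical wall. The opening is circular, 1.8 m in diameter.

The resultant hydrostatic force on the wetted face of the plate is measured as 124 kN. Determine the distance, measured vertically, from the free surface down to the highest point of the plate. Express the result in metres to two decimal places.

d_top ≈ 2.50 m

γ = 1.461 × 9.81 = 14.33241 kN/m³.
A = π(0.9)² = 2.54469 m².
From F = γ·h_c·A, the centroid depth is h_c = 124/(14.33241 × 2.54469) = 3.39991 m.
The centroid is at the centre, 0.9 m below the top of the plate, so the highest point sits at h_top = 3.39991 − 0.9 = 2.49991 m below the surface.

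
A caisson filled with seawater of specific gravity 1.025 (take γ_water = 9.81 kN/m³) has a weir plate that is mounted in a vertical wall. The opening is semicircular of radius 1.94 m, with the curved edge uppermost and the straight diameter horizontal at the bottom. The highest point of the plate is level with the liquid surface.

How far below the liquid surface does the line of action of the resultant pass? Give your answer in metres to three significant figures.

h_p = 1.35 m

γ = 1.025 × 9.81 = 10.05525 kN/m³.
The centroid lies 4r/(3π) = 0.823362 m above the diameter, so r − 4r/(3π) = 1.94 − 0.823362 = 1.11664 m below the topmost point, so the centroid depth is h_c = 1.11664 m.
A = πr²/2 = π × 1.94²/2 = 5.91185 m².
Resultant F = γ·h_c·A = 10.05525 × 1.11664 × 5.91185 = 66.3788 kN.
I_c = (π/8 − 8/(9π))·r⁴ = 0.109757 × 1.94⁴ = 1.55467 m⁴.
Centre of pressure: y_p = y_c + I_c/(y_c·A) = 1.11664 + 1.55467/(1.11664 × 5.91185) = 1.11664 + 0.235506 = 1.35215 m along the plane.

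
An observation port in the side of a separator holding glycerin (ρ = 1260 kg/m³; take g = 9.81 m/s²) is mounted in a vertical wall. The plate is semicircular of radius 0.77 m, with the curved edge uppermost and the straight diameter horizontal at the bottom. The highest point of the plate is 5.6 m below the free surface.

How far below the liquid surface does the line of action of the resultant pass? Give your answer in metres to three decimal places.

h_p = 6.050 m

γ = ρg = 1260 × 9.81 / 1000 = 12.3606 kN/m³.
The centroid lies 4r/(3π) = 0.326798 m above the diameter, so r − 4r/(3π) = 0.77 − 0.326798 = 0.443202 m below the topmost point, so the centroid depth is h_c = 5.6 + 0.443202 = 6.0432 m.
A = πr²/2 = π × 0.77²/2 = 0.931325 m².
Resultant F = γ·h_c·A = 12.3606 × 6.0432 × 0.931325 = 69.5677 kN.
I_c = (π/8 − 8/(9π))·r⁴ = 0.109757 × 0.77⁴ = 0.0385829 m⁴.
Centre of pressure: y_p = y_c + I_c/(y_c·A) = 6.0432 + 0.0385829/(6.0432 × 0.931325) = 6.0432 + 0.0068553 = 6.05006 m along the plane.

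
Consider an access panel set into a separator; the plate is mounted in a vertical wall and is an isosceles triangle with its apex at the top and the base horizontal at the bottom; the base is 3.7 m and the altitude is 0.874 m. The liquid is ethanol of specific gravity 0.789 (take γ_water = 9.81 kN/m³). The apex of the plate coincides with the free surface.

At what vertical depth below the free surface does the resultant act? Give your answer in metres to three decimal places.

γ = 0.789 × 9.81 = 7.74009 kN/m³.
With the apex up, the centroid sits 2h/3 = 2 × 0.874/3 = 0.582667 m below the apex, so the centroid depth is h_c = 0.582667 m.
A = ½ × 3.7 × 0.874 = 1.6169 m².
Resultant F = γ·h_c·A = 7.74009 × 0.582667 × 1.6169 = 7.29205 kN.
I_c = b·h³/36 = 3.7 × 0.874³/36 = 0.0686173 m⁴.
Centre of pressure: y_p = y_c + I_c/(y_c·A) = 0.582667 + 0.0686173/(0.582667 × 1.6169) = 0.582667 + 0.0728333 = 0.6555 m along the plane.

h_p = 0.656 m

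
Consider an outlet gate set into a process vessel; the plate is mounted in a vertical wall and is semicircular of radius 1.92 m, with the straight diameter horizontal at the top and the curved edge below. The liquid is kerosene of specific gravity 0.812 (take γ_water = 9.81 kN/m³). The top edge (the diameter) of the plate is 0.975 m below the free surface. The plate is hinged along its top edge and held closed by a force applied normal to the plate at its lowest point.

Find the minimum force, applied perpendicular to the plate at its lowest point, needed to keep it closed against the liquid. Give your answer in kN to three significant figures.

γ = 0.812 × 9.81 = 7.96572 kN/m³.
The centroid of a semicircle lies 4r/(3π) = 0.814873 m from the diameter, here below the top edge, so the centroid depth is h_c = 0.975 + 0.814873 = 1.78987 m.
A = πr²/2 = π × 1.92²/2 = 5.79058 m².
Resultant F = γ·h_c·A = 7.96572 × 1.78987 × 5.79058 = 82.5598 kN.
I_c = (π/8 − 8/(9π))·r⁴ = 0.109757 × 1.92⁴ = 1.49155 m⁴.
Centre of pressure: y_p = y_c + I_c/(y_c·A) = 1.78987 + 1.49155/(1.78987 × 5.79058) = 1.78987 + 0.143911 = 1.93378 m along the plane.
The resultant acts 0.814873 + 0.143911 = 0.958784 m (along the plate) below the hinge at the top edge, so the moment about the hinge is M = F × 0.958784 = 82.5598 × 0.958784 = 79.157 kN·m.
A normal force at the bottom, 1.92 m from the hinge, must supply this moment: P = 79.157/1.92 = 41.2276 kN.

P ≈ 41.2 kN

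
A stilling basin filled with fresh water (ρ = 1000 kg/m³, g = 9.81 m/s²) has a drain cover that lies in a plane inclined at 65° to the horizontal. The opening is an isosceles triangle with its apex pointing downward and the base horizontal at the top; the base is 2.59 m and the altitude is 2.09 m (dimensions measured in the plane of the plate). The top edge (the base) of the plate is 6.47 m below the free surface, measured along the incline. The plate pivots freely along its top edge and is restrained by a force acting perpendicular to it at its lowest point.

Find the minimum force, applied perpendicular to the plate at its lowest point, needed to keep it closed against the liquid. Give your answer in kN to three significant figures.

P ≈ 60.3 kN

γ = ρg = 1000 × 9.81 = 9810 N/m³ = 9.81 kN/m³.
Let θ = 65° be the plate's angle to the horizontal; measure y along the incline from where the plane meets the free surface. Vertical depth h = y·sinθ with sinθ = 0.906308.
With the apex down, the centroid sits h/3 = 2.09/3 = 0.696667 m below the base (the top edge), so y_c = 6.47 + 0.696667 = 7.16667 m and h_c = 7.16667 × 0.906308 = 6.49521 m.
A = ½ × 2.59 × 2.09 = 2.70655 m².
Resultant F = γ·h_c·A = 9.81 × 6.49521 × 2.70655 = 172.456 kN.
I_c = b·h³/36 = 2.59 × 2.09³/36 = 0.656805 m⁴.
Centre of pressure: y_p = y_c + I_c/(y_c·A) = 7.16667 + 0.656805/(7.16667 × 2.70655) = 7.16667 + 0.0338613 = 7.20053 m along the plane.
The resultant acts 0.696667 + 0.0338613 = 0.730528 m (along the plate) below the hinge at the top edge, so the moment about the hinge is M = F × 0.730528 = 172.456 × 0.730528 = 125.984 kN·m.
A normal force at the bottom, 2.09 m from the hinge, must supply this moment: P = 125.984/2.09 = 60.2794 kN.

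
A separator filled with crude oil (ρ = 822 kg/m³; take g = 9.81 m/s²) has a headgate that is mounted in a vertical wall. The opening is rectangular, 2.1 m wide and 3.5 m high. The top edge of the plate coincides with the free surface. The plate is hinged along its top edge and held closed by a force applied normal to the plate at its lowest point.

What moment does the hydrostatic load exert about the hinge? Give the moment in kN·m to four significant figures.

γ = ρg = 822 × 9.81 / 1000 = 8.06382 kN/m³.
The centroid lies 3.5/2 = 1.75 m below the top edge, so the centroid depth is h_c = 1.75 m.
A = 2.1 × 3.5 = 7.35 m².
Resultant F = γ·h_c·A = 8.06382 × 1.75 × 7.35 = 103.721 kN.
I_c = b·h³/12 = 2.1 × 3.5³/12 = 7.50313 m⁴.
Centre of pressure: y_p = y_c + I_c/(y_c·A) = 1.75 + 7.50313/(1.75 × 7.35) = 1.75 + 0.583334 = 2.33333 m along the plane.
The resultant acts 1.75 + 0.583334 = 2.33333 m (along the plate) below the hinge at the top edge, so the moment about the hinge is M = F × 2.33333 = 103.721 × 2.33333 = 242.015 kN·m.

M ≈ 242.0 kN·m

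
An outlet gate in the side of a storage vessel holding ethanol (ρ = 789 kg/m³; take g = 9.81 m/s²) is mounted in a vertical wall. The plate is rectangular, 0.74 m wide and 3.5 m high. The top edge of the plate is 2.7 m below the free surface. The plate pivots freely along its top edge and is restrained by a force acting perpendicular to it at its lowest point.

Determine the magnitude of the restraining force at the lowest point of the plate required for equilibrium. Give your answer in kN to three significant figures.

P ≈ 50.5 kN

γ = ρg = 789 × 9.81 / 1000 = 7.74009 kN/m³.
The centroid lies 3.5/2 = 1.75 m below the top edge, so the centroid depth is h_c = 2.7 + 1.75 = 4.45 m.
A = 0.74 × 3.5 = 2.59 m².
Resultant F = γ·h_c·A = 7.74009 × 4.45 × 2.59 = 89.2084 kN.
I_c = b·h³/12 = 0.74 × 3.5³/12 = 2.64396 m⁴.
Centre of pressure: y_p = y_c + I_c/(y_c·A) = 4.45 + 2.64396/(4.45 × 2.59) = 4.45 + 0.229401 = 4.6794 m along the plane.
The resultant acts 1.75 + 0.229401 = 1.9794 m (along the plate) below the hinge at the top edge, so the moment about the hinge is M = F × 1.9794 = 89.2084 × 1.9794 = 176.579 kN·m.
A normal force at the bottom, 3.5 m from the hinge, must supply this moment: P = 176.579/3.5 = 50.4511 kN.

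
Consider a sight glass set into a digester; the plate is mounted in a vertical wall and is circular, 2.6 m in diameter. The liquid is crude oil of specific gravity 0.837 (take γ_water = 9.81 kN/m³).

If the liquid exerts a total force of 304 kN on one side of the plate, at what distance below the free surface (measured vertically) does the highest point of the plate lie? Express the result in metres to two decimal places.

d_top ≈ 5.67 m

γ = 0.837 × 9.81 = 8.21097 kN/m³.
A = π(1.3)² = 5.30929 m².
From F = γ·h_c·A, the centroid depth is h_c = 304/(8.21097 × 5.30929) = 6.97337 m.
The centroid is at the centre, 1.3 m below the top of the plate, so the highest point sits at h_top = 6.97337 − 1.3 = 5.67337 m below the surface.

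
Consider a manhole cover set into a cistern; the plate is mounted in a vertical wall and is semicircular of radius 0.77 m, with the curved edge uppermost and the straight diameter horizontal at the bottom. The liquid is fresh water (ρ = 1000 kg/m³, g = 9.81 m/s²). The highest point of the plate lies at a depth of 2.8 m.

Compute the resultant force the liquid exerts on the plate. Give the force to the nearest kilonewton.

γ = ρg = 1000 × 9.81 = 9810 N/m³ = 9.81 kN/m³.
The centroid lies 4r/(3π) = 0.326798 m above the diameter, so r − 4r/(3π) = 0.77 − 0.326798 = 0.443202 m below the topmost point, so the centroid depth is h_c = 2.8 + 0.443202 = 3.2432 m.
A = πr²/2 = π × 0.77²/2 = 0.931325 m².
Resultant F = γ·h_c·A = 9.81 × 3.2432 × 0.931325 = 29.6308 kN.

F ≈ 30 kN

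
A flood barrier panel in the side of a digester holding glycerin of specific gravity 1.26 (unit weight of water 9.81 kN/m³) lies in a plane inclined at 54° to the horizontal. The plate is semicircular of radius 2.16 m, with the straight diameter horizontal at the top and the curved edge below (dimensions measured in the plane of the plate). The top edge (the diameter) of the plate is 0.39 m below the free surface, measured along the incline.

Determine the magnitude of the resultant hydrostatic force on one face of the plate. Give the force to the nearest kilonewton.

F ≈ 96 kN

γ = 1.26 × 9.81 = 12.3606 kN/m³.
Let θ = 54° be the plate's angle to the horizontal; measure y along the incline from where the plane meets the free surface. Vertical depth h = y·sinθ with sinθ = 0.809017.
The centroid of a semicircle lies 4r/(3π) = 0.916732 m from the diameter, here below the top edge, so y_c = 0.39 + 0.916732 = 1.30673 m and h_c = 1.30673 × 0.809017 = 1.05717 m.
A = πr²/2 = π × 2.16²/2 = 7.32871 m².
Resultant F = γ·h_c·A = 12.3606 × 1.05717 × 7.32871 = 95.7661 kN.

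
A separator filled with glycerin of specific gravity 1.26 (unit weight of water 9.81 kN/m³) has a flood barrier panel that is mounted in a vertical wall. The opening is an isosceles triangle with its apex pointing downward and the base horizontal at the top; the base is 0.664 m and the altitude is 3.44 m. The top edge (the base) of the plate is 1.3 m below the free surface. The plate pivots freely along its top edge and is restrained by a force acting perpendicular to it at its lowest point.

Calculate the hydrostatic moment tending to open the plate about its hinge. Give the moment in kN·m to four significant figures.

γ = 1.26 × 9.81 = 12.3606 kN/m³.
With the apex down, the centroid sits h/3 = 3.44/3 = 1.14667 m below the base (the top edge), so the centroid depth is h_c = 1.3 + 1.14667 = 2.44667 m.
A = ½ × 0.664 × 3.44 = 1.14208 m².
Resultant F = γ·h_c·A = 12.3606 × 2.44667 × 1.14208 = 34.5391 kN.
I_c = b·h³/36 = 0.664 × 3.44³/36 = 0.750829 m⁴.
Centre of pressure: y_p = y_c + I_c/(y_c·A) = 2.44667 + 0.750829/(2.44667 × 1.14208) = 2.44667 + 0.268701 = 2.71537 m along the plane.
The resultant acts 1.14667 + 0.268701 = 1.41537 m (along the plate) below the hinge at the top edge, so the moment about the hinge is M = F × 1.41537 = 34.5391 × 1.41537 = 48.8856 kN·m.

M ≈ 48.89 kN·m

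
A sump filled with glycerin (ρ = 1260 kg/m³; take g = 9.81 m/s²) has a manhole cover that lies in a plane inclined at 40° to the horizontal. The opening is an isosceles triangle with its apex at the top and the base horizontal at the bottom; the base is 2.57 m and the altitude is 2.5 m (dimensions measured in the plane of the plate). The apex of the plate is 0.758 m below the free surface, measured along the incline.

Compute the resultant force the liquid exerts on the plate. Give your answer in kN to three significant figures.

γ = ρg = 1260 × 9.81 / 1000 = 12.3606 kN/m³.
Let θ = 40° be the plate's angle to the horizontal; measure y along the incline from where the plane meets the free surface. Vertical depth h = y·sinθ with sinθ = 0.642788.
With the apex up, the centroid sits 2h/3 = 2 × 2.5/3 = 1.66667 m below the apex, so y_c = 0.758 + 1.66667 = 2.42467 m and h_c = 2.42467 × 0.642788 = 1.55855 m.
A = ½ × 2.57 × 2.5 = 3.2125 m².
Resultant F = γ·h_c·A = 12.3606 × 1.55855 × 3.2125 = 61.8876 kN.

F ≈ 61.9 kN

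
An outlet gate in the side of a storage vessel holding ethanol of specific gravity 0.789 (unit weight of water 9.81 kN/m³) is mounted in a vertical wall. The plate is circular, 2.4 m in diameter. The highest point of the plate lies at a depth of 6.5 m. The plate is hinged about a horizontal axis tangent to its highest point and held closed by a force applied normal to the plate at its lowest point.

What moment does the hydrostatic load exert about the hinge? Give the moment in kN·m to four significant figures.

M ≈ 336.1 kN·m

γ = 0.789 × 9.81 = 7.74009 kN/m³.
The centroid is at the centre, 1.2 m below the top of the plate, so the centroid depth is h_c = 6.5 + 1.2 = 7.7 m.
A = π(1.2)² = 4.52389 m².
Resultant F = γ·h_c·A = 7.74009 × 7.7 × 4.52389 = 269.618 kN.
I_c = πr⁴/4 = π × 1.2⁴/4 = 1.6286 m⁴.
Centre of pressure: y_p = y_c + I_c/(y_c·A) = 7.7 + 1.6286/(7.7 × 4.52389) = 7.7 + 0.0467532 = 7.74675 m along the plane.
The resultant acts 1.2 + 0.0467532 = 1.24675 m (along the plate) below the hinge at the top edge, so the moment about the hinge is M = F × 1.24675 = 269.618 × 1.24675 = 336.146 kN·m.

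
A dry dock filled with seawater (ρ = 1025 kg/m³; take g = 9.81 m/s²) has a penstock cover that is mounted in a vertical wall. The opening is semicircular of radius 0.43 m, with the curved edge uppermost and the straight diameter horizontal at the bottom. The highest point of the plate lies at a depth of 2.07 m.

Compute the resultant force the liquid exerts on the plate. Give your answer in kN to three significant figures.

F ≈ 6.77 kN

γ = ρg = 1025 × 9.81 / 1000 = 10.05525 kN/m³.
The centroid lies 4r/(3π) = 0.182498 m above the diameter, so r − 4r/(3π) = 0.43 − 0.182498 = 0.247502 m below the topmost point, so the centroid depth is h_c = 2.07 + 0.247502 = 2.3175 m.
A = πr²/2 = π × 0.43²/2 = 0.29044 m².
Resultant F = γ·h_c·A = 10.05525 × 2.3175 × 0.29044 = 6.76814 kN.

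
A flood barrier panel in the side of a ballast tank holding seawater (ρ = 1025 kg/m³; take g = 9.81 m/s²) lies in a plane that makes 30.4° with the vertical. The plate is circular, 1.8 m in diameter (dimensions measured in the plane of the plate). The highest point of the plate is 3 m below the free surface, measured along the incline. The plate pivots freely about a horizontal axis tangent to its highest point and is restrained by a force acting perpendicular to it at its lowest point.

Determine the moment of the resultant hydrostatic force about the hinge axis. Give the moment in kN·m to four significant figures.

M ≈ 81.93 kN·m

γ = ρg = 1025 × 9.81 / 1000 = 10.05525 kN/m³.
The plate makes 30.4° with the vertical, i.e. θ = 90° − 30.4° = 59.6° to the horizontal. Measuring y along the incline from the free-surface line, vertical depth h = y·sinθ with sinθ = 0.862514.
The centroid is at the centre, 0.9 m below the top of the plate, so y_c = 3 + 0.9 = 3.9 m and h_c = 3.9 × 0.862514 = 3.3638 m.
A = π(0.9)² = 2.54469 m².
Resultant F = γ·h_c·A = 10.05525 × 3.3638 × 2.54469 = 86.0712 kN.
I_c = πr⁴/4 = π × 0.9⁴/4 = 0.5153 m⁴.
Centre of pressure: y_p = y_c + I_c/(y_c·A) = 3.9 + 0.5153/(3.9 × 2.54469) = 3.9 + 0.0519231 = 3.95192 m along the plane.
The resultant acts 0.9 + 0.0519231 = 0.951923 m (along the plate) below the hinge at the top edge, so the moment about the hinge is M = F × 0.951923 = 86.0712 × 0.951923 = 81.9332 kN·m.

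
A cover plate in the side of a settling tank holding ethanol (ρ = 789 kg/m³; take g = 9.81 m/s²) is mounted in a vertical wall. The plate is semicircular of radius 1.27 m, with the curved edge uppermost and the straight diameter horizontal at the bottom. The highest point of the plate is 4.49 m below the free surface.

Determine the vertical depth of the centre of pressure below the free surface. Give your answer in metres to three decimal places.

γ = ρg = 789 × 9.81 / 1000 = 7.74009 kN/m³.
The centroid lies 4r/(3π) = 0.539005 m above the diameter, so r − 4r/(3π) = 1.27 − 0.539005 = 0.730995 m below the topmost point, so the centroid depth is h_c = 4.49 + 0.730995 = 5.221 m.
A = πr²/2 = π × 1.27²/2 = 2.53354 m².
Resultant F = γ·h_c·A = 7.74009 × 5.221 × 2.53354 = 102.383 kN.
I_c = (π/8 − 8/(9π))·r⁴ = 0.109757 × 1.27⁴ = 0.285527 m⁴.
Centre of pressure: y_p = y_c + I_c/(y_c·A) = 5.221 + 0.285527/(5.221 × 2.53354) = 5.221 + 0.0215857 = 5.24259 m along the plane.

h_p = 5.243 m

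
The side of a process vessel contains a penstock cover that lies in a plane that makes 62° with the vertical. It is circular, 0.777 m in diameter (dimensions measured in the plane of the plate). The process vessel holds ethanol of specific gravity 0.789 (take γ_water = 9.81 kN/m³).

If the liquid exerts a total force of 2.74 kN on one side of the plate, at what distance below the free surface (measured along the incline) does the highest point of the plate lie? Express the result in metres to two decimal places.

y_top ≈ 1.20 m

γ = 0.789 × 9.81 = 7.74009 kN/m³.
A = π(0.3885)² = 0.474168 m².
From F = γ·h_c·A, the centroid depth is h_c = 2.74/(7.74009 × 0.474168) = 0.746573 m.
The plate makes 62° with the vertical, i.e. θ = 90° − 62° = 28° to the horizontal. Measuring y along the incline from the free-surface line, vertical depth h = y·sinθ with sinθ = 0.469472.
Along the incline, y_c = h_c/sinθ = 0.746573/0.469472 = 1.59024 m.
The centroid is at the centre, 0.3885 m below the top of the plate, so the highest point sits at y_top = 1.59024 − 0.3885 = 1.20174 m along the incline.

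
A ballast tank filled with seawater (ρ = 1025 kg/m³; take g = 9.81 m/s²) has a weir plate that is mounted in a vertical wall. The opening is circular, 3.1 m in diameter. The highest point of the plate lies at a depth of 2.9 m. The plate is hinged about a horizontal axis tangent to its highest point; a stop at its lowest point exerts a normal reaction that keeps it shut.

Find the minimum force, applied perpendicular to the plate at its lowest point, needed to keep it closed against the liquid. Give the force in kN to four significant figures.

P ≈ 183.6 kN

γ = ρg = 1025 × 9.81 / 1000 = 10.05525 kN/m³.
The centroid is at the centre, 1.55 m below the top of the plate, so the centroid depth is h_c = 2.9 + 1.55 = 4.45 m.
A = π(1.55)² = 7.54768 m².
Resultant F = γ·h_c·A = 10.05525 × 4.45 × 7.54768 = 337.727 kN.
I_c = πr⁴/4 = π × 1.55⁴/4 = 4.53332 m⁴.
Centre of pressure: y_p = y_c + I_c/(y_c·A) = 4.45 + 4.53332/(4.45 × 7.54768) = 4.45 + 0.134972 = 4.58497 m along the plane.
The resultant acts 1.55 + 0.134972 = 1.68497 m (along the plate) below the hinge at the top edge, so the moment about the hinge is M = F × 1.68497 = 337.727 × 1.68497 = 569.06 kN·m.
A normal force at the bottom, 3.1 m from the hinge, must supply this moment: P = 569.06/3.1 = 183.568 kN.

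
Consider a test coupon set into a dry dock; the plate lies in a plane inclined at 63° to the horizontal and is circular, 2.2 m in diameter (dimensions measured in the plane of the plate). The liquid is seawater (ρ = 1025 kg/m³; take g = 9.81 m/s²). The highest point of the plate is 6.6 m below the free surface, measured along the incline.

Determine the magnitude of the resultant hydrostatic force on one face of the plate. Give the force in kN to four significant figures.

F ≈ 262.2 kN

γ = ρg = 1025 × 9.81 / 1000 = 10.05525 kN/m³.
Let θ = 63° be the plate's angle to the horizontal; measure y along the incline from where the plane meets the free surface. Vertical depth h = y·sinθ with sinθ = 0.891007.
The centroid is at the centre, 1.1 m below the top of the plate, so y_c = 6.6 + 1.1 = 7.7 m and h_c = 7.7 × 0.891007 = 6.86075 m.
A = π(1.1)² = 3.80133 m².
Resultant F = γ·h_c·A = 10.05525 × 6.86075 × 3.80133 = 262.241 kN.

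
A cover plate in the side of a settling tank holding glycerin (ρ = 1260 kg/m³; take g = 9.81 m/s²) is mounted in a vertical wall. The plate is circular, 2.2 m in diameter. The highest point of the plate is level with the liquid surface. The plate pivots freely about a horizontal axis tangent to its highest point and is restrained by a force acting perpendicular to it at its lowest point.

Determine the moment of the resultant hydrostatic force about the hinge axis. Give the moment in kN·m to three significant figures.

M ≈ 71.1 kN·m

γ = ρg = 1260 × 9.81 / 1000 = 12.3606 kN/m³.
The centroid is at the centre, 1.1 m below the top of the plate, so the centroid depth is h_c = 1.1 m.
A = π(1.1)² = 3.80133 m².
Resultant F = γ·h_c·A = 12.3606 × 1.1 × 3.80133 = 51.6854 kN.
I_c = πr⁴/4 = π × 1.1⁴/4 = 1.1499 m⁴.
Centre of pressure: y_p = y_c + I_c/(y_c·A) = 1.1 + 1.1499/(1.1 × 3.80133) = 1.1 + 0.274999 = 1.375 m along the plane.
The resultant acts 1.1 + 0.274999 = 1.375 m (along the plate) below the hinge at the top edge, so the moment about the hinge is M = F × 1.375 = 51.6854 × 1.375 = 71.0674 kN·m.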